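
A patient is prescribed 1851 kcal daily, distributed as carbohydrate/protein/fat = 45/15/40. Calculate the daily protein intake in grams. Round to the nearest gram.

Protein energy = 15% × 1851 = 277.65 kcal.
At 4 kcal/g: 277.65 ÷ 4 = 69.4125 g.

69 g/day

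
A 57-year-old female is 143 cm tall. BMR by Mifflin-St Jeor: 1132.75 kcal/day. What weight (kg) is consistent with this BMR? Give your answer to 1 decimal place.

68.5 kg

1132.75 = 10·W + 6.25(143) − 5(57) − 161
10·W = 1132.75 − 447.75 = 685, so W = 68.5 kg.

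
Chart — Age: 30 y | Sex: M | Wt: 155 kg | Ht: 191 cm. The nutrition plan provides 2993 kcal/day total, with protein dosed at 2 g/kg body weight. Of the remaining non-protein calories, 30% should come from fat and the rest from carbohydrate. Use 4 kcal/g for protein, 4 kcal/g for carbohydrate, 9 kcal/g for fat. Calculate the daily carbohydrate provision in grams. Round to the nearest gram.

307 g/day

Protein = 2 × 155 = 310 g → 310 × 4 = 1240 kcal.
Non-protein calories = 2993 − 1240 = 1753 kcal.
Fat: 30% × 1753 = 525.9 kcal; carbohydrate: 1227.1 kcal.
Carbohydrate: 1227.1 kcal ÷ 4 kcal/g = 306.775 g.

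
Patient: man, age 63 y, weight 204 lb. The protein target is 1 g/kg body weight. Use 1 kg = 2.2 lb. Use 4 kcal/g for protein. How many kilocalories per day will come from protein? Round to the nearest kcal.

371 kcal/day

Weight in kg = 204 ÷ 2.2 = 92.7273 kg.
Protein = 1 g/kg × 92.7273 kg = 92.7273 g/day.
Protein energy = 92.7273 g × 4 kcal/g = 370.9091 kcal/day.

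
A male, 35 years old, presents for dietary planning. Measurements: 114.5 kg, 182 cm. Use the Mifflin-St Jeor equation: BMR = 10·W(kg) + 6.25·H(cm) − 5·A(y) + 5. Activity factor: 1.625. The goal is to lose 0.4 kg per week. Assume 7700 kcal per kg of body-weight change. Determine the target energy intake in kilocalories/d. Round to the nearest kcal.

Mifflin-St Jeor (male): BMR = 10(114.5) + 6.25(182) − 5(35) + 5 = 1145 + 1137.5 − 175 + 5 = 2112.5 kcal/day.
TEE = 2112.5 × 1.625 = 3432.8125 kcal/day.
Required daily deficit = 0.4 × 7700 ÷ 7 = 440 kcal/day.
Target intake = 3432.8125 − 440 = 2992.8125 kcal/day.

2993 kilocalories/d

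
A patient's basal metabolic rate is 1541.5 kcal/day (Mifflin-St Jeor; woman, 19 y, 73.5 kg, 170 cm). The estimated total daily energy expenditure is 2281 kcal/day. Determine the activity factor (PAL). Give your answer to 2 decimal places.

1.48

Activity factor = TEE ÷ BMR = 2281 ÷ 1541.5 = 1.48.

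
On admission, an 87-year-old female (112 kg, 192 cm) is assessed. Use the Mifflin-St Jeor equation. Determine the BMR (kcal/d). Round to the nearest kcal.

Mifflin-St Jeor (female): BMR = 10(112) + 6.25(192) − 5(87) − 161 = 1120 + 1200 − 435 − 161 = 1724 kcal/day.

1724 kcal/d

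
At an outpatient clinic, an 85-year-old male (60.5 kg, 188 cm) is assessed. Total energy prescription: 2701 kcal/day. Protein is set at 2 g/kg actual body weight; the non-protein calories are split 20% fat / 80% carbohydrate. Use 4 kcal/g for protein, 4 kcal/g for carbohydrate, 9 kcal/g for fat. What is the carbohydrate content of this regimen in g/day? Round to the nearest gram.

443 g/day

Protein = 2 × 60.5 = 121 g → 121 × 4 = 484 kcal.
Non-protein calories = 2701 − 484 = 2217 kcal.
Fat: 20% × 2217 = 443.4 kcal; carbohydrate: 1773.6 kcal.
Carbohydrate: 1773.6 kcal ÷ 4 kcal/g = 443.4 g.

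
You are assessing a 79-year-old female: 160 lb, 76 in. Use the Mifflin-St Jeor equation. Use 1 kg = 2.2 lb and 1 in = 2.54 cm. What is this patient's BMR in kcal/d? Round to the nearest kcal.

1378 kcal/d

Convert to metric: weight = 160 ÷ 2.2 = 72.7273 kg; height = 76 × 2.54 = 193.04 cm.
Mifflin-St Jeor (female): BMR = 10(72.7273) + 6.25(193.04) − 5(79) − 161 = 727.2727 + 1206.5 − 395 − 161 = 1377.7727 kcal/day.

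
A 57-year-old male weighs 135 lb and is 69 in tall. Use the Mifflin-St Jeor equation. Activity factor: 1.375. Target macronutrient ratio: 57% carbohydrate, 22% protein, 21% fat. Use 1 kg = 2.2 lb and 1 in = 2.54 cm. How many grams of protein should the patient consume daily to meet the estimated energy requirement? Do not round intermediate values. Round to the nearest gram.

Convert to metric: weight = 135 ÷ 2.2 = 61.3636 kg; height = 69 × 2.54 = 175.26 cm.
Mifflin-St Jeor (male): BMR = 10(61.3636) + 6.25(175.26) − 5(57) + 5 = 613.6364 + 1095.375 − 285 + 5 = 1429.0114 kcal/day.
TEE = 1429.0114 × 1.375 = 1964.8906 kcal/day.
Protein energy = 22% × 1964.8906 = 432.2759 kcal.
Protein = 432.2759 ÷ 4 kcal/g = 108.069 g.

108 g/day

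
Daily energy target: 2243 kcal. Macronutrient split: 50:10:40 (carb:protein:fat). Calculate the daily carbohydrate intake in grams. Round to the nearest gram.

280 g/day

Carbohydrate energy = 50% × 2243 = 1121.5 kcal.
At 4 kcal/g: 1121.5 ÷ 4 = 280.375 g.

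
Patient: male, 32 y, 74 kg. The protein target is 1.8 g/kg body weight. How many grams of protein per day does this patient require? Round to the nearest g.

133 g/day

Protein = 1.8 g/kg × 74 kg = 133.2 g/day.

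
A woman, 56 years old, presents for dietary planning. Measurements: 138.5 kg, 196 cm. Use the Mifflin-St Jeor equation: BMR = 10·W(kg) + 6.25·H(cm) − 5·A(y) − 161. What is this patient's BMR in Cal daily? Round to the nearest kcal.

2169 Cal daily

Mifflin-St Jeor (female): BMR = 10(138.5) + 6.25(196) − 5(56) − 161 = 1385 + 1225 − 280 − 161 = 2169 kcal/day.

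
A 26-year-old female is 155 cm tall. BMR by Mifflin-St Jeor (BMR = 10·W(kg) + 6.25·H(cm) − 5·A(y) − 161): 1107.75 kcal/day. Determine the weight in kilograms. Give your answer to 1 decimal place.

1107.75 = 10·W + 6.25(155) − 5(26) − 161
10·W = 1107.75 − 677.75 = 430, so W = 43 kg.

43.0 kg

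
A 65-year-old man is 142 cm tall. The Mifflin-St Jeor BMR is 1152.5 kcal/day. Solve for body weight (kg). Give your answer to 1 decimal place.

58.5 kg

1152.5 = 10·W + 6.25(142) − 5(65) + 5
10·W = 1152.5 − 567.5 = 585, so W = 58.5 kg.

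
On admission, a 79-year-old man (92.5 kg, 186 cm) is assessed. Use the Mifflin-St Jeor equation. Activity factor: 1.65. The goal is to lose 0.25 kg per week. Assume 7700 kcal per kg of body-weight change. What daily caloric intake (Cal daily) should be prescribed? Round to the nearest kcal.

2526 Cal daily

Mifflin-St Jeor (male): BMR = 10(92.5) + 6.25(186) − 5(79) + 5 = 925 + 1162.5 − 395 + 5 = 1697.5 kcal/day.
TEE = 1697.5 × 1.65 = 2800.875 kcal/day.
Required daily deficit = 0.25 × 7700 ÷ 7 = 275 kcal/day.
Target intake = 2800.875 − 275 = 2525.875 kcal/day.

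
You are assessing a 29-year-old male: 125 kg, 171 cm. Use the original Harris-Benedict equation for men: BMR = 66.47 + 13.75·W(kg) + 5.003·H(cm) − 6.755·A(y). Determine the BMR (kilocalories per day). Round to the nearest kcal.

Harris-Benedict: BMR = 66.47 + 13.75(125) + 5.003(171) − 6.755(29) = 2444.838 kcal/day.

2445 kilocalories per day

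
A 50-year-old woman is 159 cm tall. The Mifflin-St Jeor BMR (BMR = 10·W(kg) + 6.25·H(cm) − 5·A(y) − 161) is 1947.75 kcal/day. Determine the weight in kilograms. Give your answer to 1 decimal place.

136.5 kg

1947.75 = 10·W + 6.25(159) − 5(50) − 161
10·W = 1947.75 − 582.75 = 1365, so W = 136.5 kg.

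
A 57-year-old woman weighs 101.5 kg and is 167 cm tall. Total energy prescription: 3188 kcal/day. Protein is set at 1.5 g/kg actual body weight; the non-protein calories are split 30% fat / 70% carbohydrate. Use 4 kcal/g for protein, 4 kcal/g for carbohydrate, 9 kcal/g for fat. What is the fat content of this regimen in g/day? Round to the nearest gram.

86 g/day

Protein = 1.5 × 101.5 = 152.25 g → 152.25 × 4 = 609 kcal.
Non-protein calories = 3188 − 609 = 2579 kcal.
Fat: 30% × 2579 = 773.7 kcal; carbohydrate: 1805.3 kcal.
Fat: 773.7 kcal ÷ 9 kcal/g = 85.9667 g.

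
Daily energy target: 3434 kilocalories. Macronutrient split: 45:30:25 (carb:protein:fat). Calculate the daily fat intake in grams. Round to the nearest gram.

95 g/day

Fat energy = 25% × 3434 = 858.5 kcal.
At 9 kcal/g: 858.5 ÷ 9 = 95.3889 g.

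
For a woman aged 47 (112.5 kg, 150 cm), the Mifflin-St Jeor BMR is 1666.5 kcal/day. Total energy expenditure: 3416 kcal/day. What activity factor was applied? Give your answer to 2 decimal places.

Activity factor = TEE ÷ BMR = 3416 ÷ 1666.5 = 2.05.

2.05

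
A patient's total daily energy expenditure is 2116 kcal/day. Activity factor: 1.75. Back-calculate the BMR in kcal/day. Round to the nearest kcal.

1209 kcal/day

BMR = TEE ÷ activity factor = 2116 ÷ 1.75 = 1209.1429 kcal/day.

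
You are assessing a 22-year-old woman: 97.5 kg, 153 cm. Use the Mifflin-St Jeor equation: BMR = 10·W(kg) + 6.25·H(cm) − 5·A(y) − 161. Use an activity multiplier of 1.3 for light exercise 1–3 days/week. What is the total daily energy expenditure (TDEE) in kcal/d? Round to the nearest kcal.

2158 kcal/d

Mifflin-St Jeor (female): BMR = 10(97.5) + 6.25(153) − 5(22) − 161 = 975 + 956.25 − 110 − 161 = 1660.25 kcal/day.
TEE = BMR × activity factor = 1660.25 × 1.3 = 2158.325 kcal/day.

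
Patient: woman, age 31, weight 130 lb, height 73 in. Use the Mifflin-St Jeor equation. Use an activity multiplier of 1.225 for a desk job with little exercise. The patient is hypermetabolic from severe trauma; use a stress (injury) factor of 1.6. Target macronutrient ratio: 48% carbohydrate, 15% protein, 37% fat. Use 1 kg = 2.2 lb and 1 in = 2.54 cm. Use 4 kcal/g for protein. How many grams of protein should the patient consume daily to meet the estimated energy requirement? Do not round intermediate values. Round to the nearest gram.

105 g/day

Convert to metric: weight = 130 ÷ 2.2 = 59.0909 kg; height = 73 × 2.54 = 185.42 cm.
Mifflin-St Jeor (female): BMR = 10(59.0909) + 6.25(185.42) − 5(31) − 161 = 590.9091 + 1158.875 − 155 − 161 = 1433.7841 kcal/day.
TEE = 1433.7841 × 1.225 = 1756.3855 kcal/day.
With stress factor 1.6: 1756.3855 × 1.6 = 2810.2168 kcal/day.
Protein energy = 15% × 2810.2168 = 421.5325 kcal.
Protein = 421.5325 ÷ 4 kcal/g = 105.3831 g.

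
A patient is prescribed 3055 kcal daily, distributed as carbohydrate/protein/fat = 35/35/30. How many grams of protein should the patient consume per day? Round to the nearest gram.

267 g/day

Protein energy = 35% × 3055 = 1069.25 kcal.
At 4 kcal/g: 1069.25 ÷ 4 = 267.3125 g.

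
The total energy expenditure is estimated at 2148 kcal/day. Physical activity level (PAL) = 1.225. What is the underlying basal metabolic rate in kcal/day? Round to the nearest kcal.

1753 kcal/day

BMR = TEE ÷ activity factor = 2148 ÷ 1.225 = 1753.4694 kcal/day.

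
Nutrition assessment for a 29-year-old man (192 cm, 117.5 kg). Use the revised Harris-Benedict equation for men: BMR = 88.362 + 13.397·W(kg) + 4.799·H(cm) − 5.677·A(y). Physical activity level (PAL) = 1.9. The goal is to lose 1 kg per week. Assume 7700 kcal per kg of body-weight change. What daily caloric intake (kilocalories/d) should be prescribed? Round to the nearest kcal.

Harris-Benedict: BMR = 88.362 + 13.397(117.5) + 4.799(192) − 5.677(29) = 2419.2845 kcal/day.
TEE = 2419.2845 × 1.9 = 4596.6406 kcal/day.
Required daily deficit = 1 × 7700 ÷ 7 = 1100 kcal/day.
Target intake = 4596.6406 − 1100 = 3496.6406 kcal/day.

3497 kilocalories/d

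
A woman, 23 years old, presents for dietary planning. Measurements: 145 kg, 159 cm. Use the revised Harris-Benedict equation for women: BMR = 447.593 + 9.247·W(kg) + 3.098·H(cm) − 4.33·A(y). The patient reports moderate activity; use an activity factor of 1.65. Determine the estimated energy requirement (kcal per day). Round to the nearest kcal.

3599 kcal per day

Harris-Benedict: BMR = 447.593 + 9.247(145) + 3.098(159) − 4.33(23) = 2181.4 kcal/day.
TEE = BMR × activity factor = 2181.4 × 1.65 = 3599.31 kcal/day.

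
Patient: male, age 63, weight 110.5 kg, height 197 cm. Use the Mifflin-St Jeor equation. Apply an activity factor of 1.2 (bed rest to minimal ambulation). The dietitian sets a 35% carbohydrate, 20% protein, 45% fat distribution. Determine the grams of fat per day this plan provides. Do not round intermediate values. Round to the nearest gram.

122 g/day

Mifflin-St Jeor (male): BMR = 10(110.5) + 6.25(197) − 5(63) + 5 = 1105 + 1231.25 − 315 + 5 = 2026.25 kcal/day.
TEE = 2026.25 × 1.2 = 2431.5 kcal/day.
Fat energy = 45% × 2431.5 = 1094.175 kcal.
Fat = 1094.175 ÷ 9 kcal/g = 121.575 g.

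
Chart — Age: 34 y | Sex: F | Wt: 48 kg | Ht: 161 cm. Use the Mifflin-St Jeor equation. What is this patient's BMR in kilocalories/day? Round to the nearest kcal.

Mifflin-St Jeor (female): BMR = 10(48) + 6.25(161) − 5(34) − 161 = 480 + 1006.25 − 170 − 161 = 1155.25 kcal/day.

1155 kilocalories/day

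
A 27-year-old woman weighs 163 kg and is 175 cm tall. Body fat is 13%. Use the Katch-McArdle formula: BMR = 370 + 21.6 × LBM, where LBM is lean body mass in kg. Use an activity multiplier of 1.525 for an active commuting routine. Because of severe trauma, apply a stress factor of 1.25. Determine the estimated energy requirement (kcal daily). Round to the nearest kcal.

LBM = 163 × (1 − 0.13) = 141.81 kg. Katch-McArdle: BMR = 370 + 21.6 × 141.81 = 3433.096 kcal/day.
TEE = BMR × activity factor = 3433.096 × 1.525 = 5235.4714 kcal/day.
Apply stress factor: 5235.4714 × 1.25 = 6544.3393 kcal/day.

6544 kcal daily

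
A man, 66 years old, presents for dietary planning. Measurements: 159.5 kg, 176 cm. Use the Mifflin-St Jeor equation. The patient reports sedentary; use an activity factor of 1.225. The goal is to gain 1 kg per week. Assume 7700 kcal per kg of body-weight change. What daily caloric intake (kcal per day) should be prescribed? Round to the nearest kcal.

Mifflin-St Jeor (male): BMR = 10(159.5) + 6.25(176) − 5(66) + 5 = 1595 + 1100 − 330 + 5 = 2370 kcal/day.
TEE = 2370 × 1.225 = 2903.25 kcal/day.
Required daily surplus = 1 × 7700 ÷ 7 = 1100 kcal/day.
Target intake = 2903.25 + 1100 = 4003.25 kcal/day.

4003 kcal per day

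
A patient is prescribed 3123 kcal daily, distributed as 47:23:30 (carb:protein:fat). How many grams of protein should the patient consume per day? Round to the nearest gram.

Protein energy = 23% × 3123 = 718.29 kcal.
At 4 kcal/g: 718.29 ÷ 4 = 179.5725 g.

180 g/day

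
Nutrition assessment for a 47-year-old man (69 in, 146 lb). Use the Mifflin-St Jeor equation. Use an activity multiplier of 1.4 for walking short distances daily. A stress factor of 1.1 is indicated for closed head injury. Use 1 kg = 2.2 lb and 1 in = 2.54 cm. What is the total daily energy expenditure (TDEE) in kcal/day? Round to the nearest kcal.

Convert to metric: weight = 146 ÷ 2.2 = 66.3636 kg; height = 69 × 2.54 = 175.26 cm.
Mifflin-St Jeor (male): BMR = 10(66.3636) + 6.25(175.26) − 5(47) + 5 = 663.6364 + 1095.375 − 235 + 5 = 1529.0114 kcal/day.
TEE = BMR × activity factor = 1529.0114 × 1.4 = 2140.6159 kcal/day.
Apply stress factor: 2140.6159 × 1.1 = 2354.6775 kcal/day.

2355 kcal/day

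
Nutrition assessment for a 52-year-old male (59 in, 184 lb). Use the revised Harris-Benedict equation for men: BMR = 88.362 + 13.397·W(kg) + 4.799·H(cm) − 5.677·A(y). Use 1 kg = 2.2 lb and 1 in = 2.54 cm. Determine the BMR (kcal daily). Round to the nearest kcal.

1633 kcal daily

Convert to metric: weight = 184 ÷ 2.2 = 83.6364 kg; height = 59 × 2.54 = 149.86 cm.
Harris-Benedict: BMR = 88.362 + 13.397(83.6364) + 4.799(149.86) − 5.677(52) = 1632.8125 kcal/day.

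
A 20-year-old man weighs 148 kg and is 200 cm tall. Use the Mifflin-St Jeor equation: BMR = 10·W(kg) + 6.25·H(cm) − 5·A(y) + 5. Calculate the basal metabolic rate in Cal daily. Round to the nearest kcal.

2635 Cal daily

Mifflin-St Jeor (male): BMR = 10(148) + 6.25(200) − 5(20) + 5 = 1480 + 1250 − 100 + 5 = 2635 kcal/day.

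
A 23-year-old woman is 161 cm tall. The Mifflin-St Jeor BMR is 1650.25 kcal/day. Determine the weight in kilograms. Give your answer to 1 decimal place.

1650.25 = 10·W + 6.25(161) − 5(23) − 161
10·W = 1650.25 − 730.25 = 920, so W = 92 kg.

92.0 kg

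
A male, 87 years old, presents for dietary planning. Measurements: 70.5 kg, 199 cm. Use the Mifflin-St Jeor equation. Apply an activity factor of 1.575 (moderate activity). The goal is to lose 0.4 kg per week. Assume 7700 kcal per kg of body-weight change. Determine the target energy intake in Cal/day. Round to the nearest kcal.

1952 Cal/day

Mifflin-St Jeor (male): BMR = 10(70.5) + 6.25(199) − 5(87) + 5 = 705 + 1243.75 − 435 + 5 = 1518.75 kcal/day.
TEE = 1518.75 × 1.575 = 2392.0313 kcal/day.
Required daily deficit = 0.4 × 7700 ÷ 7 = 440 kcal/day.
Target intake = 2392.0313 − 440 = 1952.0313 kcal/day.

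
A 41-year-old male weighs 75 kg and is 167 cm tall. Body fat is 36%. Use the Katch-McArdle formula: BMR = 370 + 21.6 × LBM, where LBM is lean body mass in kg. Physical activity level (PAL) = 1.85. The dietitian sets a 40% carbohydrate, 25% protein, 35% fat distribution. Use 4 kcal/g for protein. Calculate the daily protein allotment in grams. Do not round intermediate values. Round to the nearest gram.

LBM = 75 × (1 − 0.36) = 48 kg. Katch-McArdle: BMR = 370 + 21.6 × 48 = 1406.8 kcal/day.
TEE = 1406.8 × 1.85 = 2602.58 kcal/day.
Protein energy = 25% × 2602.58 = 650.645 kcal.
Protein = 650.645 ÷ 4 kcal/g = 162.6613 g.

163 g/day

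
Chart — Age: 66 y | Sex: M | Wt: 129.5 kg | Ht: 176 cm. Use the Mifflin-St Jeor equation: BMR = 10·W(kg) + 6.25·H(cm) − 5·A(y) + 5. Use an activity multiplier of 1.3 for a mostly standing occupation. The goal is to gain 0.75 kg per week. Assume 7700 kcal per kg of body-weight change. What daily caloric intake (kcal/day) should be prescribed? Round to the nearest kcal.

Mifflin-St Jeor (male): BMR = 10(129.5) + 6.25(176) − 5(66) + 5 = 1295 + 1100 − 330 + 5 = 2070 kcal/day.
TEE = 2070 × 1.3 = 2691 kcal/day.
Required daily surplus = 0.75 × 7700 ÷ 7 = 825 kcal/day.
Target intake = 2691 + 825 = 3516 kcal/day.

3516 kcal/day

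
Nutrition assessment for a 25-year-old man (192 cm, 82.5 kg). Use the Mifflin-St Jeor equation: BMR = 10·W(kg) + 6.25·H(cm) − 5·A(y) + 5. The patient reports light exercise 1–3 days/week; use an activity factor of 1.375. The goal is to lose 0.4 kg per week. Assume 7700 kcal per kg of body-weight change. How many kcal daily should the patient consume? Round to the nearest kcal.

Mifflin-St Jeor (male): BMR = 10(82.5) + 6.25(192) − 5(25) + 5 = 825 + 1200 − 125 + 5 = 1905 kcal/day.
TEE = 1905 × 1.375 = 2619.375 kcal/day.
Required daily deficit = 0.4 × 7700 ÷ 7 = 440 kcal/day.
Target intake = 2619.375 − 440 = 2179.375 kcal/day.

2179 kcal daily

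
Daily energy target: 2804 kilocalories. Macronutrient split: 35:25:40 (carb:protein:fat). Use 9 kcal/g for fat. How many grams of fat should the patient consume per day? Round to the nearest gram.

125 g/day

Fat energy = 40% × 2804 = 1121.6 kcal.
At 9 kcal/g: 1121.6 ÷ 9 = 124.6222 g.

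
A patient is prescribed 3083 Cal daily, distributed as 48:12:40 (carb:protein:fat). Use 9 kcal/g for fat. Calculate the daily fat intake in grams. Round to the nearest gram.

137 g/day

Fat energy = 40% × 3083 = 1233.2 kcal.
At 9 kcal/g: 1233.2 ÷ 9 = 137.0222 g.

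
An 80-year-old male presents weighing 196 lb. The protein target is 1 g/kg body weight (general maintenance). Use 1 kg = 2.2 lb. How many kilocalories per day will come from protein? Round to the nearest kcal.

356 kcal/day

Weight in kg = 196 ÷ 2.2 = 89.0909 kg.
Protein = 1 g/kg × 89.0909 kg = 89.0909 g/day.
Protein energy = 89.0909 g × 4 kcal/g = 356.3636 kcal/day.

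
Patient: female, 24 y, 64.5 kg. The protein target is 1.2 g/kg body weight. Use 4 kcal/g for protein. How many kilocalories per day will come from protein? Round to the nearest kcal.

Protein = 1.2 g/kg × 64.5 kg = 77.4 g/day.
Protein energy = 77.4 g × 4 kcal/g = 309.6 kcal/day.

310 kcal/day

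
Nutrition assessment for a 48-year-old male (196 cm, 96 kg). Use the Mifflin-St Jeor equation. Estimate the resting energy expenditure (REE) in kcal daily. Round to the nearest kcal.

1950 kcal daily

Mifflin-St Jeor (male): BMR = 10(96) + 6.25(196) − 5(48) + 5 = 960 + 1225 − 240 + 5 = 1950 kcal/day.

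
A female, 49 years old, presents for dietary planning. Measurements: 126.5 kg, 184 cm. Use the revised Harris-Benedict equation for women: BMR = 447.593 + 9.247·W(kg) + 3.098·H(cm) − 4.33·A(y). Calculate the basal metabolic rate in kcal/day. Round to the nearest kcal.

Harris-Benedict: BMR = 447.593 + 9.247(126.5) + 3.098(184) − 4.33(49) = 1975.2005 kcal/day.

1975 kcal/day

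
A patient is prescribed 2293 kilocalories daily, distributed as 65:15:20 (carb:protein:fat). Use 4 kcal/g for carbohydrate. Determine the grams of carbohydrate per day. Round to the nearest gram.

Carbohydrate energy = 65% × 2293 = 1490.45 kcal.
At 4 kcal/g: 1490.45 ÷ 4 = 372.6125 g.

373 g/day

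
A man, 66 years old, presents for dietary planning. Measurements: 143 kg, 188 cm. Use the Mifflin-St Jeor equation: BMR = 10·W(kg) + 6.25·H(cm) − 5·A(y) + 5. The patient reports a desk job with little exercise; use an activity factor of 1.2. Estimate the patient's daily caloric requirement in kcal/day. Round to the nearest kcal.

2736 kcal/day

Mifflin-St Jeor (male): BMR = 10(143) + 6.25(188) − 5(66) + 5 = 1430 + 1175 − 330 + 5 = 2280 kcal/day.
TEE = BMR × activity factor = 2280 × 1.2 = 2736 kcal/day.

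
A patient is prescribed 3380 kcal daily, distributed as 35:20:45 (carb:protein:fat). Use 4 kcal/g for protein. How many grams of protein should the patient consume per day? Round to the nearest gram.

169 g/day

Protein energy = 20% × 3380 = 676 kcal.
At 4 kcal/g: 676 ÷ 4 = 169 g.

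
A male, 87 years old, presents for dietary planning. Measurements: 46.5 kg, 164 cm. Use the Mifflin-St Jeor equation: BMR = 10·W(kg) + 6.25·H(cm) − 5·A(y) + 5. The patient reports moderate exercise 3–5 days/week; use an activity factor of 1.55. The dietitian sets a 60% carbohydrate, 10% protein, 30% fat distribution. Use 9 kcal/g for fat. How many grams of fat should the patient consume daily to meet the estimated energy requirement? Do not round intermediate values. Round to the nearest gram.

55 g/day

Mifflin-St Jeor (male): BMR = 10(46.5) + 6.25(164) − 5(87) + 5 = 465 + 1025 − 435 + 5 = 1060 kcal/day.
TEE = 1060 × 1.55 = 1643 kcal/day.
Fat energy = 30% × 1643 = 492.9 kcal.
Fat = 492.9 ÷ 9 kcal/g = 54.7667 g.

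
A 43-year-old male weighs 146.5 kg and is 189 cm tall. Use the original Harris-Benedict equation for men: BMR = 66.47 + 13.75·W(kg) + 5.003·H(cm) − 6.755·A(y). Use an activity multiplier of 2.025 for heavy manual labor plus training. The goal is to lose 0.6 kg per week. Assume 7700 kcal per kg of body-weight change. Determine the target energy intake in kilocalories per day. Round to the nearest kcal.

Harris-Benedict: BMR = 66.47 + 13.75(146.5) + 5.003(189) − 6.755(43) = 2735.947 kcal/day.
TEE = 2735.947 × 2.025 = 5540.2927 kcal/day.
Required daily deficit = 0.6 × 7700 ÷ 7 = 660 kcal/day.
Target intake = 5540.2927 − 660 = 4880.2927 kcal/day.

4880 kilocalories per day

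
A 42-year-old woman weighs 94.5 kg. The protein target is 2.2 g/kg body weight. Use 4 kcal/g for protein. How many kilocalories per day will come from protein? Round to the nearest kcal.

Protein = 2.2 g/kg × 94.5 kg = 207.9 g/day.
Protein energy = 207.9 g × 4 kcal/g = 831.6 kcal/day.

832 kcal/day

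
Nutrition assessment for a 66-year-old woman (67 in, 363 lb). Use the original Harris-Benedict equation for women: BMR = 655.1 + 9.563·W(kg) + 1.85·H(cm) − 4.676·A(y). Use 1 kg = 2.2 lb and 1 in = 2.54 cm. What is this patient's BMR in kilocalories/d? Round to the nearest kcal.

Convert to metric: weight = 363 ÷ 2.2 = 165 kg; height = 67 × 2.54 = 170.18 cm.
Harris-Benedict: BMR = 655.1 + 9.563(165) + 1.85(170.18) − 4.676(66) = 2239.212 kcal/day.

2239 kilocalories/d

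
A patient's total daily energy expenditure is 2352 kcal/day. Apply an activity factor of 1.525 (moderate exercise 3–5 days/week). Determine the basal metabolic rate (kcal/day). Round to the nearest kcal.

BMR = TEE ÷ activity factor = 2352 ÷ 1.525 = 1542.2951 kcal/day.

1542 kcal/day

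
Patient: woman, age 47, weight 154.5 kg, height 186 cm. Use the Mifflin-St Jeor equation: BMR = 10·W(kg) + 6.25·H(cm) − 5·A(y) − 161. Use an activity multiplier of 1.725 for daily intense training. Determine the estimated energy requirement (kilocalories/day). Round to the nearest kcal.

3987 kilocalories/day

Mifflin-St Jeor (female): BMR = 10(154.5) + 6.25(186) − 5(47) − 161 = 1545 + 1162.5 − 235 − 161 = 2311.5 kcal/day.
TEE = BMR × activity factor = 2311.5 × 1.725 = 3987.3375 kcal/day.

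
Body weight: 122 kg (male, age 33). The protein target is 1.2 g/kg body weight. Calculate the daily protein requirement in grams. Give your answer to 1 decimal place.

146.4 g/day

Protein = 1.2 g/kg × 122 kg = 146.4 g/day.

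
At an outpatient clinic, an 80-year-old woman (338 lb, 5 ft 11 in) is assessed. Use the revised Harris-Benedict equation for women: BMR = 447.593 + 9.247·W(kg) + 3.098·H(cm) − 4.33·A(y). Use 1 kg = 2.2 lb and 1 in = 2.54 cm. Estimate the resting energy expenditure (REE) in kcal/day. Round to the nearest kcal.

2081 kcal/day

Convert to metric: weight = 338 ÷ 2.2 = 153.6364 kg; height = (5×12 + 11) × 2.54 = 71 × 2.54 = 180.34 cm.
Harris-Benedict: BMR = 447.593 + 9.247(153.6364) + 3.098(180.34) − 4.33(80) = 2080.5618 kcal/day.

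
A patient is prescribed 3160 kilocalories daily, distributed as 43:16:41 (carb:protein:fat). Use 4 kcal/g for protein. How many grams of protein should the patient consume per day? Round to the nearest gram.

126 g/day

Protein energy = 16% × 3160 = 505.6 kcal.
At 4 kcal/g: 505.6 ÷ 4 = 126.4 g.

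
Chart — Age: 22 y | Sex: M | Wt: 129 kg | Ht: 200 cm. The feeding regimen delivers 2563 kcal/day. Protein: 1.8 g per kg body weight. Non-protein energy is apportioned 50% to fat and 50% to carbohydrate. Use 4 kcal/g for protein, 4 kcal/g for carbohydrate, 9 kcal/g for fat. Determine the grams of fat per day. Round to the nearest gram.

Protein = 1.8 × 129 = 232.2 g → 232.2 × 4 = 928.8 kcal.
Non-protein calories = 2563 − 928.8 = 1634.2 kcal.
Fat: 50% × 1634.2 = 817.1 kcal; carbohydrate: 817.1 kcal.
Fat: 817.1 kcal ÷ 9 kcal/g = 90.7889 g.

91 g/day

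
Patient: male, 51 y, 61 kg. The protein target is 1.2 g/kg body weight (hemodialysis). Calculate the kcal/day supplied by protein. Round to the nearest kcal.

293 kcal/day

Protein = 1.2 g/kg × 61 kg = 73.2 g/day.
Protein energy = 73.2 g × 4 kcal/g = 292.8 kcal/day.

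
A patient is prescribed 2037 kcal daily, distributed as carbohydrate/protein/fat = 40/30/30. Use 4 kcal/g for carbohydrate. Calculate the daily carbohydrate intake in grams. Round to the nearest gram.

204 g/day

Carbohydrate energy = 40% × 2037 = 814.8 kcal.
At 4 kcal/g: 814.8 ÷ 4 = 203.7 g.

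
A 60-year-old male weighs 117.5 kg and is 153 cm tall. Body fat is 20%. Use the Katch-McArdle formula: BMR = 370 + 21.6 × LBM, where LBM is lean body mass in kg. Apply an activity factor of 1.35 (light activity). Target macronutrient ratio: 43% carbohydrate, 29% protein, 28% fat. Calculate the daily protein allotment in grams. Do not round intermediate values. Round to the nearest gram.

235 g/day

LBM = 117.5 × (1 − 0.2) = 94 kg. Katch-McArdle: BMR = 370 + 21.6 × 94 = 2400.4 kcal/day.
TEE = 2400.4 × 1.35 = 3240.54 kcal/day.
Protein energy = 29% × 3240.54 = 939.7566 kcal.
Protein = 939.7566 ÷ 4 kcal/g = 234.9392 g.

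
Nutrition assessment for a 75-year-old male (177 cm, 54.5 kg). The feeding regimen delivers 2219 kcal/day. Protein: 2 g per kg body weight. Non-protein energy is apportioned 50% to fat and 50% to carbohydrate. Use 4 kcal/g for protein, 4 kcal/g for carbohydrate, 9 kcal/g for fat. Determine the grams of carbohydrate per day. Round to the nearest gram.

Protein = 2 × 54.5 = 109 g → 109 × 4 = 436 kcal.
Non-protein calories = 2219 − 436 = 1783 kcal.
Fat: 50% × 1783 = 891.5 kcal; carbohydrate: 891.5 kcal.
Carbohydrate: 891.5 kcal ÷ 4 kcal/g = 222.875 g.

223 g/day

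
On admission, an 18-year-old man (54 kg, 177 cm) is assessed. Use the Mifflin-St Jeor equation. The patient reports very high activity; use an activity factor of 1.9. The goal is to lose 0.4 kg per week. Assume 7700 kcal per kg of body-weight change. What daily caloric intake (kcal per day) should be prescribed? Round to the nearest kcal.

Mifflin-St Jeor (male): BMR = 10(54) + 6.25(177) − 5(18) + 5 = 540 + 1106.25 − 90 + 5 = 1561.25 kcal/day.
TEE = 1561.25 × 1.9 = 2966.375 kcal/day.
Required daily deficit = 0.4 × 7700 ÷ 7 = 440 kcal/day.
Target intake = 2966.375 − 440 = 2526.375 kcal/day.

2526 kcal per day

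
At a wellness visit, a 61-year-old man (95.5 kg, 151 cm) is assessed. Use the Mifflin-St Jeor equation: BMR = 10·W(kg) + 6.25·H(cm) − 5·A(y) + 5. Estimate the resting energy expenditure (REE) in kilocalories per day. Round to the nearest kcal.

1599 kilocalories per day

Mifflin-St Jeor (male): BMR = 10(95.5) + 6.25(151) − 5(61) + 5 = 955 + 943.75 − 305 + 5 = 1598.75 kcal/day.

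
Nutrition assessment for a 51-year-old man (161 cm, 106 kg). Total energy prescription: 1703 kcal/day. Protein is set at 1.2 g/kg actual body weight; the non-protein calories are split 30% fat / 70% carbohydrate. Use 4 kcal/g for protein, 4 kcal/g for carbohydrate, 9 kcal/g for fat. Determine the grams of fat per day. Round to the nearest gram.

40 g/day

Protein = 1.2 × 106 = 127.2 g → 127.2 × 4 = 508.8 kcal.
Non-protein calories = 1703 − 508.8 = 1194.2 kcal.
Fat: 30% × 1194.2 = 358.26 kcal; carbohydrate: 835.94 kcal.
Fat: 358.26 kcal ÷ 9 kcal/g = 39.8067 g.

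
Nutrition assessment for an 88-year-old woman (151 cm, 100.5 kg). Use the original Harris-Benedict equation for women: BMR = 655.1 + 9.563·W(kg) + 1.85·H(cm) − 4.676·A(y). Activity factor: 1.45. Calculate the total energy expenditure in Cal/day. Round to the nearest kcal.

2152 Cal/day

Harris-Benedict: BMR = 655.1 + 9.563(100.5) + 1.85(151) − 4.676(88) = 1484.0435 kcal/day.
TEE = BMR × activity factor = 1484.0435 × 1.45 = 2151.8631 kcal/day.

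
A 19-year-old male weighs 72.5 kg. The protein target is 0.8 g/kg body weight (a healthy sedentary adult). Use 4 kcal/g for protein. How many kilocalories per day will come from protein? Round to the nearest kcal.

Protein = 0.8 g/kg × 72.5 kg = 58 g/day.
Protein energy = 58 g × 4 kcal/g = 232 kcal/day.

232 kcal/day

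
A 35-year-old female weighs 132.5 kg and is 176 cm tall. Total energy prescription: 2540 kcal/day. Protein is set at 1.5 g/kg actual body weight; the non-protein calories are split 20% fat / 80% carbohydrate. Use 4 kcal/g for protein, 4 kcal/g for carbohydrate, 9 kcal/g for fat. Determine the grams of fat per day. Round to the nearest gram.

39 g/day

Protein = 1.5 × 132.5 = 198.75 g → 198.75 × 4 = 795 kcal.
Non-protein calories = 2540 − 795 = 1745 kcal.
Fat: 20% × 1745 = 349 kcal; carbohydrate: 1396 kcal.
Fat: 349 kcal ÷ 9 kcal/g = 38.7778 g.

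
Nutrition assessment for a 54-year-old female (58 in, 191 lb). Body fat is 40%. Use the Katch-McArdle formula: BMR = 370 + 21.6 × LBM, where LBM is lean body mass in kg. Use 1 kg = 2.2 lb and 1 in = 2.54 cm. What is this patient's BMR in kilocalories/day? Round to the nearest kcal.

1495 kilocalories/day

Convert to metric: weight = 191 ÷ 2.2 = 86.8182 kg; height = 58 × 2.54 = 147.32 cm.
LBM = 86.8182 × (1 − 0.4) = 52.0909 kg. Katch-McArdle: BMR = 370 + 21.6 × 52.0909 = 1495.1636 kcal/day.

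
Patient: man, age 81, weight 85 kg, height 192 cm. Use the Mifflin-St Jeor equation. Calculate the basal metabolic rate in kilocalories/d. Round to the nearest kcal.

Mifflin-St Jeor (male): BMR = 10(85) + 6.25(192) − 5(81) + 5 = 850 + 1200 − 405 + 5 = 1650 kcal/day.

1650 kilocalories/d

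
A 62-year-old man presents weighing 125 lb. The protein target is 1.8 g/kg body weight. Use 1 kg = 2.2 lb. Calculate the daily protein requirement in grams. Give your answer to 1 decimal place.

Weight in kg = 125 ÷ 2.2 = 56.8182 kg.
Protein = 1.8 g/kg × 56.8182 kg = 102.2727 g/day.

102.3 g/day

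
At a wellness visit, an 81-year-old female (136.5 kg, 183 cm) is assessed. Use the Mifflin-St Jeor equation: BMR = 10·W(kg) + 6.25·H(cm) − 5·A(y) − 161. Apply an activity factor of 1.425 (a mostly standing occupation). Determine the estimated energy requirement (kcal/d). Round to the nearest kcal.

Mifflin-St Jeor (female): BMR = 10(136.5) + 6.25(183) − 5(81) − 161 = 1365 + 1143.75 − 405 − 161 = 1942.75 kcal/day.
TEE = BMR × activity factor = 1942.75 × 1.425 = 2768.4188 kcal/day.

2768 kcal/d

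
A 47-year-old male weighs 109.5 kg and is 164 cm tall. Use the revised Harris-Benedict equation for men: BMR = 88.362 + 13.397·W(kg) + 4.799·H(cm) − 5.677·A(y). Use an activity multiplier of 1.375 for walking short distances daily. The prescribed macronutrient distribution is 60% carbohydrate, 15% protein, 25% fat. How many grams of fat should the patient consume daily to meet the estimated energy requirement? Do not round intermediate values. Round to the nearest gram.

79 g/day

Harris-Benedict: BMR = 88.362 + 13.397(109.5) + 4.799(164) − 5.677(47) = 2075.5505 kcal/day.
TEE = 2075.5505 × 1.375 = 2853.8819 kcal/day.
Fat energy = 25% × 2853.8819 = 713.4705 kcal.
Fat = 713.4705 ÷ 9 kcal/g = 79.2745 g.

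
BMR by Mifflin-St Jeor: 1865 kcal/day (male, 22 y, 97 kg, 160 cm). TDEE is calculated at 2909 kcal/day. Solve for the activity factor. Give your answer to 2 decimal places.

1.56

Activity factor = TEE ÷ BMR = 2909 ÷ 1865 = 1.56.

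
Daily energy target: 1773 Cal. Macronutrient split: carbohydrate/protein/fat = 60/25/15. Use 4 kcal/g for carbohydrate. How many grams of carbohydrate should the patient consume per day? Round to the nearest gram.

Carbohydrate energy = 60% × 1773 = 1063.8 kcal.
At 4 kcal/g: 1063.8 ÷ 4 = 265.95 g.

266 g/day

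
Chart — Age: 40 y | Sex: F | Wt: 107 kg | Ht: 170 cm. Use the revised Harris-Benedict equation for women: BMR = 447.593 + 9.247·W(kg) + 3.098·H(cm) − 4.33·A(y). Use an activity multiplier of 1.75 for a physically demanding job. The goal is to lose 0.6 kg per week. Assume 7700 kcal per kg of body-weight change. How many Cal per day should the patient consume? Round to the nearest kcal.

2473 Cal per day

Harris-Benedict: BMR = 447.593 + 9.247(107) + 3.098(170) − 4.33(40) = 1790.482 kcal/day.
TEE = 1790.482 × 1.75 = 3133.3435 kcal/day.
Required daily deficit = 0.6 × 7700 ÷ 7 = 660 kcal/day.
Target intake = 3133.3435 − 660 = 2473.3435 kcal/day.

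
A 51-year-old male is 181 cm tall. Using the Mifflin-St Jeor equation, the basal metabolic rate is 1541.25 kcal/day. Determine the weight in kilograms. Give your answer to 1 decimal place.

1541.25 = 10·W + 6.25(181) − 5(51) + 5
10·W = 1541.25 − 881.25 = 660, so W = 66 kg.

66.0 kg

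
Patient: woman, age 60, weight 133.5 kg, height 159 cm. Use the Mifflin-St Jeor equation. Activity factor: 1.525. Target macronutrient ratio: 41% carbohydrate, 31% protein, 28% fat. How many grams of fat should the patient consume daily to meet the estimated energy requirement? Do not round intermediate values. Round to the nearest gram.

Mifflin-St Jeor (female): BMR = 10(133.5) + 6.25(159) − 5(60) − 161 = 1335 + 993.75 − 300 − 161 = 1867.75 kcal/day.
TEE = 1867.75 × 1.525 = 2848.3188 kcal/day.
Fat energy = 28% × 2848.3188 = 797.5293 kcal.
Fat = 797.5293 ÷ 9 kcal/g = 88.6144 g.

89 g/day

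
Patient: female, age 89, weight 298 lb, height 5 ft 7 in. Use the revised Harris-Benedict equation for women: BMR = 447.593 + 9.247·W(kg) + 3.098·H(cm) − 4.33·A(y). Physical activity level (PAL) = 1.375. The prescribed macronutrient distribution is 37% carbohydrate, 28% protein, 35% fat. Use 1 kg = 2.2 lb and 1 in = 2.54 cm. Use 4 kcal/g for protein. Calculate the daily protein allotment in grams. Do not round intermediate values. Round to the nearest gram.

Convert to metric: weight = 298 ÷ 2.2 = 135.4545 kg; height = (5×12 + 7) × 2.54 = 67 × 2.54 = 170.18 cm.
Harris-Benedict: BMR = 447.593 + 9.247(135.4545) + 3.098(170.18) − 4.33(89) = 1841.9888 kcal/day.
TEE = 1841.9888 × 1.375 = 2532.7346 kcal/day.
Protein energy = 28% × 2532.7346 = 709.1657 kcal.
Protein = 709.1657 ÷ 4 kcal/g = 177.2914 g.

177 g/day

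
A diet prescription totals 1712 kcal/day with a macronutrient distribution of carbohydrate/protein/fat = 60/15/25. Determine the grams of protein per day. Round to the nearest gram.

Protein energy = 15% × 1712 = 256.8 kcal.
At 4 kcal/g: 256.8 ÷ 4 = 64.2 g.

64 g/day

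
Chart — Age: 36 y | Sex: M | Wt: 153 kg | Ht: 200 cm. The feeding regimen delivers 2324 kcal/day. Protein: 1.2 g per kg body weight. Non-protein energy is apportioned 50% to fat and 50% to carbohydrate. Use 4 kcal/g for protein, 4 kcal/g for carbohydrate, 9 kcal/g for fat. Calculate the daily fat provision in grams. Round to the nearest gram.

88 g/day

Protein = 1.2 × 153 = 183.6 g → 183.6 × 4 = 734.4 kcal.
Non-protein calories = 2324 − 734.4 = 1589.6 kcal.
Fat: 50% × 1589.6 = 794.8 kcal; carbohydrate: 794.8 kcal.
Fat: 794.8 kcal ÷ 9 kcal/g = 88.3111 g.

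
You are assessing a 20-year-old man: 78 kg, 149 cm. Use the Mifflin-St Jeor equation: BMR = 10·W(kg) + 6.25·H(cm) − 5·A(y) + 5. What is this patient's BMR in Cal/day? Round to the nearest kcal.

1616 Cal/day

Mifflin-St Jeor (male): BMR = 10(78) + 6.25(149) − 5(20) + 5 = 780 + 931.25 − 100 + 5 = 1616.25 kcal/day.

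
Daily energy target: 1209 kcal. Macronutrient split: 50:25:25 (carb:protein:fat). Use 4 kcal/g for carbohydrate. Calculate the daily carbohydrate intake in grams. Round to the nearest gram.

151 g/day

Carbohydrate energy = 50% × 1209 = 604.5 kcal.
At 4 kcal/g: 604.5 ÷ 4 = 151.125 g.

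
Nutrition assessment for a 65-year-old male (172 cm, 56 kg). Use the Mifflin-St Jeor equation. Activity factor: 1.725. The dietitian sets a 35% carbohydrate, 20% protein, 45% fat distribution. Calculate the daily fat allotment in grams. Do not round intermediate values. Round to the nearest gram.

Mifflin-St Jeor (male): BMR = 10(56) + 6.25(172) − 5(65) + 5 = 560 + 1075 − 325 + 5 = 1315 kcal/day.
TEE = 1315 × 1.725 = 2268.375 kcal/day.
Fat energy = 45% × 2268.375 = 1020.7688 kcal.
Fat = 1020.7688 ÷ 9 kcal/g = 113.4188 g.

113 g/day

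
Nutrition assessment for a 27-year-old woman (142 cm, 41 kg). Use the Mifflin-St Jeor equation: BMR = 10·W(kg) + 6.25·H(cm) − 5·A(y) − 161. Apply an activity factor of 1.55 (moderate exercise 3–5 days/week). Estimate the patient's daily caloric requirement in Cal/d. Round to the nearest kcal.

Mifflin-St Jeor (female): BMR = 10(41) + 6.25(142) − 5(27) − 161 = 410 + 887.5 − 135 − 161 = 1001.5 kcal/day.
TEE = BMR × activity factor = 1001.5 × 1.55 = 1552.325 kcal/day.

1552 Cal/d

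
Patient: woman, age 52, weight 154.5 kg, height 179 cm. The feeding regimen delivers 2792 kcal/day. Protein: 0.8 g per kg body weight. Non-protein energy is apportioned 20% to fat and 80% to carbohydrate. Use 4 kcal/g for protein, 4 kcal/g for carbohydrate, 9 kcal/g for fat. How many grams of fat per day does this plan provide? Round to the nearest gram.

51 g/day

Protein = 0.8 × 154.5 = 123.6 g → 123.6 × 4 = 494.4 kcal.
Non-protein calories = 2792 − 494.4 = 2297.6 kcal.
Fat: 20% × 2297.6 = 459.52 kcal; carbohydrate: 1838.08 kcal.
Fat: 459.52 kcal ÷ 9 kcal/g = 51.0578 g.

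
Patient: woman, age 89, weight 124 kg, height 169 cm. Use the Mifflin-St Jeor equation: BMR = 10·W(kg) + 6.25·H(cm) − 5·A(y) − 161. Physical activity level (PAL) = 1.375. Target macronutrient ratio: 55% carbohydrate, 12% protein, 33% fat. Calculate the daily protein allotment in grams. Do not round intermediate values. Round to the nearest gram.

Mifflin-St Jeor (female): BMR = 10(124) + 6.25(169) − 5(89) − 161 = 1240 + 1056.25 − 445 − 161 = 1690.25 kcal/day.
TEE = 1690.25 × 1.375 = 2324.0938 kcal/day.
Protein energy = 12% × 2324.0938 = 278.8913 kcal.
Protein = 278.8913 ÷ 4 kcal/g = 69.7228 g.

70 g/day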